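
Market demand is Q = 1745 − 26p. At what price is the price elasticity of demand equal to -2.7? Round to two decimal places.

48.98

Set −bp/(a − bp) = −2.7 ⇒ bp = 2.7(a − bp) ⇒ bp(1+2.7) = 2.7·a.
p = 2.7·1745/(26·3.7) ≈ 48.98.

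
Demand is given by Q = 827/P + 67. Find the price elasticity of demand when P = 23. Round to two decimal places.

At P = 23, Q = 102.9565.
dQ/dP = −827/P² = −1.5633.
Point elasticity E = (dQ/dP)·(P/Q) = -1.5633 × 23/102.9565 ≈ -0.35.
|E| < 1, so demand is inelastic at this price.

-0.35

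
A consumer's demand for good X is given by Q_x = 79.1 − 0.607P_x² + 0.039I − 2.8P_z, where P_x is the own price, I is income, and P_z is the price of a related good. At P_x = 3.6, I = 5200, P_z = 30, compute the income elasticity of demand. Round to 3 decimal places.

1.067

Substituting, Q_x = 79.1 − 0.607(3.6)² + 0.039(5200) − 2.8(30) = 79.1 − 7.8667 + 202.8 − 84 = 190.0333.
∂Q_x/∂I = +0.039, so E_I = 0.039·(5200/190.0333) ≈ 1.067.
E_I > 1: normal good (luxury).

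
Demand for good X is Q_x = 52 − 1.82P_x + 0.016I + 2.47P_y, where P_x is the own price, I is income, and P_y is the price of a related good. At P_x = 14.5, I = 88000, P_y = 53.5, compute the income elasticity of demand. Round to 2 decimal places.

At the given point, Q_x = 52 − 1.82(14.5) + 0.016(88000) + 2.47(53.5) = 52 − 26.39 + 1408 + 132.145 = 1565.755.
∂Q_x/∂I = +0.016, so E_I = 0.016·(88000/1565.755) ≈ 0.90.
E_I ∈ (0,1): normal good (necessity).

0.90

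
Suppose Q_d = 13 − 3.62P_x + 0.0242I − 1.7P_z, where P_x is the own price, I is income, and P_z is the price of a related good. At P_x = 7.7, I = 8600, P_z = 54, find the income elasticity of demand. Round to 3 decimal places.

At the given point, Q_d = 13 − 3.62(7.7) + 0.0242(8600) − 1.7(54) = 13 − 27.874 + 208.12 − 91.8 = 101.446.
∂Q_d/∂I = +0.0242, so E_I = 0.0242·(8600/101.446) ≈ 2.052.
E_I > 1: normal good (luxury).

2.052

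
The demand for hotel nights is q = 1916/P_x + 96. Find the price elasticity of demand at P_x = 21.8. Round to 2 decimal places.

At P_x = 21.8, q = 183.8899.
dq/dP_x = −1916/P_x² = −4.0316.
Point elasticity E = (dq/dP_x)·(P_x/q) = -4.0316 × 21.8/183.8899 ≈ -0.48.
|E| < 1, so demand is inelastic at this price.

-0.48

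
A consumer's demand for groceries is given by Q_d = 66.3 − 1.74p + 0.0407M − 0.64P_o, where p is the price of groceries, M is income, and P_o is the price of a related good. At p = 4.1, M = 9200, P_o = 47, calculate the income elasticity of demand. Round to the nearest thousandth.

0.928

At the given point, Q_d = 66.3 − 1.74(4.1) + 0.0407(9200) − 0.64(47) = 66.3 − 7.134 + 374.44 − 30.08 = 403.526.
∂Q_d/∂M = +0.0407, so E_I = 0.0407·(9200/403.526) ≈ 0.928.
E_I ∈ (0,1): normal good (necessity).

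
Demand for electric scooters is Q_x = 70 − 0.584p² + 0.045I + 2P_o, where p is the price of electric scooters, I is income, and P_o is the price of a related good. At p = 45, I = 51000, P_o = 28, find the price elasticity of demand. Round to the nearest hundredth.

-1.91

Substituting, Q_x = 70 − 0.584(45)² + 0.045(51000) + 2(28) = 70 − 1182.6 + 2295 + 56 = 1238.4.
∂Q_x/∂p = −2·0.584·p = -52.56, so E_p = -52.56·(45/1238.4) ≈ -1.91.
|E_p| > 1: demand is elastic.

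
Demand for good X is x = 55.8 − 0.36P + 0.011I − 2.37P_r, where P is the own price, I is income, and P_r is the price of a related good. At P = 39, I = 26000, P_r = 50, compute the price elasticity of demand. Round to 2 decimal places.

-0.07

Evaluating quantity at (P, I, P_r) gives x = 55.8 − 0.36(39) + 0.011(26000) − 2.37(50) = 55.8 − 14.04 + 286 − 118.5 = 209.26.
∂x/∂P = −0.36, so E_p = (−0.36)·(39/209.26) ≈ -0.07.
|E_p| < 1: demand is inelastic.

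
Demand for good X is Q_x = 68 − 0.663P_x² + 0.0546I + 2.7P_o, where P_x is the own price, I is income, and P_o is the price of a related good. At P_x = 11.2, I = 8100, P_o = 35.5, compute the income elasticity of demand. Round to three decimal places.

0.846

At the given point, Q_x = 68 − 0.663(11.2)² + 0.0546(8100) + 2.7(35.5) = 68 − 83.1667 + 442.26 + 95.85 = 522.9433.
∂Q_x/∂I = +0.0546, so E_I = 0.0546·(8100/522.9433) ≈ 0.846.
E_I ∈ (0,1): normal good (necessity).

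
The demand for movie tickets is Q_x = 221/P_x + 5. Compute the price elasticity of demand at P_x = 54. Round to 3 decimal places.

At P_x = 54, Q_x = 9.0926.
dQ_x/dP_x = −221/P_x² = −0.0758.
Point elasticity E = (dQ_x/dP_x)·(P_x/Q_x) = -0.0758 × 54/9.0926 ≈ -0.450.
|E| < 1, so demand is inelastic at this price.

-0.450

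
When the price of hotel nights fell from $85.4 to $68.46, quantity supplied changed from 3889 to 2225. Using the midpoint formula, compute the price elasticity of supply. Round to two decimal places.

%Δq = (2225 − 3889)/[(3889 + 2225)/2] = -1664/3057 ≈ -0.5443.
%Δp = (68.46 − 85.4)/[(85.4 + 68.46)/2] = -16.94/76.93 ≈ -0.2202.
Arc elasticity E = %Δq/%Δp ≈ -0.5443/-0.2202 ≈ 2.47.
|E| > 1: supply is elastic over this range.

2.47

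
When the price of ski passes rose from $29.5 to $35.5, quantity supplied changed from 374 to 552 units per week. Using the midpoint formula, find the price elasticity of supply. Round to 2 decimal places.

2.08

%Δq = (552 − 374)/[(374 + 552)/2] = 178/463 ≈ 0.3844.
%Δp = (35.5 − 29.5)/[(29.5 + 35.5)/2] = 6/32.5 ≈ 0.1846.
Arc elasticity E = %Δq/%Δp ≈ 0.3844/0.1846 ≈ 2.08.
|E| > 1: supply is elastic over this range.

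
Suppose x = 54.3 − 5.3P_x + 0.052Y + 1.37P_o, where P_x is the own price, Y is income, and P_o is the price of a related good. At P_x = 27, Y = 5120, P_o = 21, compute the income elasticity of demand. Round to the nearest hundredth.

1.29

x = 54.3 − 5.3(27) + 0.052(5120) + 1.37(21) = 54.3 − 143.1 + 266.24 + 28.77 = 206.21.
∂x/∂Y = +0.052, so E_I = 0.052·(5120/206.21) ≈ 1.29.
E_I > 1: normal good (luxury).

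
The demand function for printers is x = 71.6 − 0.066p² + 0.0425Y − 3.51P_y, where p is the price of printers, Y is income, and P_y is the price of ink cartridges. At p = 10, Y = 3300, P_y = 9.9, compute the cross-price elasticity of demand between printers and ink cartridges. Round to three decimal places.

Evaluating quantity at (p, Y, P_y) gives x = 71.6 − 0.066(10)² + 0.0425(3300) − 3.51(9.9) = 71.6 − 6.6 + 140.25 − 34.749 = 170.501.
∂x/∂P_y = −3.51, so E_xy = -3.51·(9.9/170.501) ≈ -0.204.
E_xy < 0: the goods are complements.

-0.204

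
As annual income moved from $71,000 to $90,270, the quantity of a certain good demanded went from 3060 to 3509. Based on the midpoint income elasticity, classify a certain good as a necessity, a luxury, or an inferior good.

%ΔQ = (3509 − 3060)/[(3060+3509)/2] = 449/3284.5 ≈ 0.1367.
%ΔY = (90,270 − 71,000)/[(71,000+90,270)/2] = 19270/80635 ≈ 0.2390.
E_I = %ΔQ/%ΔY ≈ 0.572.
E_I ∈ (0,1): normal good (necessity).

necessity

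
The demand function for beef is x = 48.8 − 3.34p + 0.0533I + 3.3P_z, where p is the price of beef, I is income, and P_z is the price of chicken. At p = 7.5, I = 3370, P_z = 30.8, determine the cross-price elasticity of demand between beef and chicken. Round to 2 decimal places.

0.33

Evaluating quantity at (p, I, P_z) gives x = 48.8 − 3.34(7.5) + 0.0533(3370) + 3.3(30.8) = 48.8 − 25.05 + 179.621 + 101.64 = 305.011.
∂x/∂P_z = +3.3, so E_xy = 3.3·(30.8/305.011) ≈ 0.33.
E_xy > 0: the goods are substitutes.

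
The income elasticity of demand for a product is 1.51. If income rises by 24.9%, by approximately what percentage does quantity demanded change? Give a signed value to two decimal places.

37.60

%ΔQ ≈ E × %ΔI = (1.51) × (24.9%) ≈ 37.60%.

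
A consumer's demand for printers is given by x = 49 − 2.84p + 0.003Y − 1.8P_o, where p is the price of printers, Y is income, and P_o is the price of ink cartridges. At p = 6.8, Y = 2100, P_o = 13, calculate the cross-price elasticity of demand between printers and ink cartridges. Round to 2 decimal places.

x = 49 − 2.84(6.8) + 0.003(2100) − 1.8(13) = 49 − 19.312 + 6.3 − 23.4 = 12.588.
∂x/∂P_o = −1.8, so E_xy = -1.8·(13/12.588) ≈ -1.86.
E_xy < 0: the goods are complements.

-1.86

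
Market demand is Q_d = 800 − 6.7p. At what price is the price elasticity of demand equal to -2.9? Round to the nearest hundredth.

Set −bp/(a − bp) = −2.9 ⇒ bp = 2.9(a − bp) ⇒ bp(1+2.9) = 2.9·a.
p = 2.9·800/(6.7·3.9) ≈ 88.79.

88.79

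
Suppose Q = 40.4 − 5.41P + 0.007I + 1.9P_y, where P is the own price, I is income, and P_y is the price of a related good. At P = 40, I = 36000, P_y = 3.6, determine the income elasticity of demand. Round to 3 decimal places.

3.042

At the given point, Q = 40.4 − 5.41(40) + 0.007(36000) + 1.9(3.6) = 40.4 − 216.4 + 252 + 6.84 = 82.84.
∂Q/∂I = +0.007, so E_I = 0.007·(36000/82.84) ≈ 3.042.
E_I > 1: normal good (luxury).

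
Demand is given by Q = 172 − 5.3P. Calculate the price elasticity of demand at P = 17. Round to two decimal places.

At P = 17, Q = 81.9.
dQ/dP = −5.3.
Point elasticity E = (dQ/dP)·(P/Q) = -5.3 × 17/81.9 ≈ -1.10.
|E| > 1, so demand is elastic at this price.

-1.10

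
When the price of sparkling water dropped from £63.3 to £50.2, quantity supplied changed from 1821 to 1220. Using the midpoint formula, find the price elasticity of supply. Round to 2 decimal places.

%ΔQ = (1220 − 1821)/[(1821 + 1220)/2] = -601/1520.5 ≈ -0.3953.
%ΔP = (50.2 − 63.3)/[(63.3 + 50.2)/2] = -13.1/56.75 ≈ -0.2308.
Arc elasticity E = %ΔQ/%ΔP ≈ -0.3953/-0.2308 ≈ 1.71.
|E| > 1: supply is elastic over this range.

1.71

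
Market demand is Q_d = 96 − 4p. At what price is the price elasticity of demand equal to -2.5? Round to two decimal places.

17.14

Set −bp/(a − bp) = −2.5 ⇒ bp = 2.5(a − bp) ⇒ bp(1+2.5) = 2.5·a.
p = 2.5·96/(4·3.5) ≈ 17.14.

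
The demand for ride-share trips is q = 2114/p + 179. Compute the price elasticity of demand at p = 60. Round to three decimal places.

At p = 60, q = 214.2333.
dq/dp = −2114/p² = −0.5872.
Point elasticity E = (dq/dp)·(p/q) = -0.5872 × 60/214.2333 ≈ -0.164.
|E| < 1, so demand is inelastic at this price.

-0.164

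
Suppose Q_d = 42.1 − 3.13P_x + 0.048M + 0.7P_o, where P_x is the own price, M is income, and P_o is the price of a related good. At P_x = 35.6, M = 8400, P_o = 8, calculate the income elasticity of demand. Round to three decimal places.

1.188

First evaluate Q_d: 42.1 − 3.13(35.6) + 0.048(8400) + 0.7(8) = 42.1 − 111.428 + 403.2 + 5.6 = 339.472.
∂Q_d/∂M = +0.048, so E_I = 0.048·(8400/339.472) ≈ 1.188.
E_I > 1: normal good (luxury).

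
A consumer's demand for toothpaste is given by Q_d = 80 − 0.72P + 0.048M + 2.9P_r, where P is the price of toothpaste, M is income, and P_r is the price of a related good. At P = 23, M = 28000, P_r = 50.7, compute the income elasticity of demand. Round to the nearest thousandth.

At the given point, Q_d = 80 − 0.72(23) + 0.048(28000) + 2.9(50.7) = 80 − 16.56 + 1344 + 147.03 = 1554.47.
∂Q_d/∂M = +0.048, so E_I = 0.048·(28000/1554.47) ≈ 0.865.
E_I ∈ (0,1): normal good (necessity).

0.865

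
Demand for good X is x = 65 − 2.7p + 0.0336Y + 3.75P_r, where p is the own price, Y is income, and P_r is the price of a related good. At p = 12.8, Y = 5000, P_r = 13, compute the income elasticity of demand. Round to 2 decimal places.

x = 65 − 2.7(12.8) + 0.0336(5000) + 3.75(13) = 65 − 34.56 + 168 + 48.75 = 247.19.
∂x/∂Y = +0.0336, so E_I = 0.0336·(5000/247.19) ≈ 0.68.
E_I ∈ (0,1): normal good (necessity).

0.68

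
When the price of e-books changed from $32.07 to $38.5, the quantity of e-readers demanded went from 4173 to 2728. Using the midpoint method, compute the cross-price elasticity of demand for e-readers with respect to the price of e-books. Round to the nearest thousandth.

-2.298

%ΔQ_x = (2728 − 4173)/[(4173+2728)/2] = -1445/3450.5 ≈ -0.4188.
%ΔP_y = (38.5 − 32.07)/[(32.07+38.5)/2] ≈ 0.1822.
E_xy = -0.4188/0.1822 ≈ -2.298.
E_xy < 0, so e-readers and e-books are complements.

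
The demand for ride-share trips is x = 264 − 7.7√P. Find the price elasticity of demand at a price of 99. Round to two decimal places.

-0.20

At P = 99, x = 187.386.
dx/dP = −7.7/(2√P) = −7.7/(2·9.9499).
Point elasticity E = (dx/dP)·(P/x) = -0.3869 × 99/187.386 ≈ -0.20.
|E| < 1, so demand is inelastic at this price.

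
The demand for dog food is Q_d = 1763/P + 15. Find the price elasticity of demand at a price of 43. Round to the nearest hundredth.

-0.73

At P = 43, Q_d = 56.
dQ_d/dP = −1763/P² = −0.9535.
Point elasticity E = (dQ_d/dP)·(P/Q_d) = -0.9535 × 43/56 ≈ -0.73.
|E| < 1, so demand is inelastic at this price.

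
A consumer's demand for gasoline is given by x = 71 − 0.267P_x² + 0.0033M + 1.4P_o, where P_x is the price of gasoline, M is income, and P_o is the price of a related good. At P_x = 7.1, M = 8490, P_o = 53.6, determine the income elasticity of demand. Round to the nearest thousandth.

x = 71 − 0.267(7.1)² + 0.0033(8490) + 1.4(53.6) = 71 − 13.4595 + 28.017 + 75.04 = 160.5975.
∂x/∂M = +0.0033, so E_I = 0.0033·(8490/160.5975) ≈ 0.174.
E_I ∈ (0,1): normal good (necessity).

0.174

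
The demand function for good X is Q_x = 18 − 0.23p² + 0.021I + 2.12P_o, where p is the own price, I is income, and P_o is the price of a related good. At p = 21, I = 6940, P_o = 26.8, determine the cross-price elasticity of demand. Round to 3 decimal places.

First evaluate Q_x: 18 − 0.23(21)² + 0.021(6940) + 2.12(26.8) = 18 − 101.43 + 145.74 + 56.816 = 119.126.
∂Q_x/∂P_o = +2.12, so E_xy = 2.12·(26.8/119.126) ≈ 0.477.
E_xy > 0: the goods are substitutes.

0.477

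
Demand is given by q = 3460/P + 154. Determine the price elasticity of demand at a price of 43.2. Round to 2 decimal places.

At P = 43.2, q = 234.0926.
dq/dP = −3460/P² = −1.854.
Point elasticity E = (dq/dP)·(P/q) = -1.854 × 43.2/234.0926 ≈ -0.34.
|E| < 1, so demand is inelastic at this price.

-0.34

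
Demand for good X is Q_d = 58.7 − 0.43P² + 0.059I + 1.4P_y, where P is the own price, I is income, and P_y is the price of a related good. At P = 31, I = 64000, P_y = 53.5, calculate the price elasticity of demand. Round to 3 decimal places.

-0.236

First evaluate Q_d: 58.7 − 0.43(31)² + 0.059(64000) + 1.4(53.5) = 58.7 − 413.23 + 3776 + 74.9 = 3496.37.
∂Q_d/∂P = −2·0.43·P = -26.66, so E_p = -26.66·(31/3496.37) ≈ -0.236.
|E_p| < 1: demand is inelastic.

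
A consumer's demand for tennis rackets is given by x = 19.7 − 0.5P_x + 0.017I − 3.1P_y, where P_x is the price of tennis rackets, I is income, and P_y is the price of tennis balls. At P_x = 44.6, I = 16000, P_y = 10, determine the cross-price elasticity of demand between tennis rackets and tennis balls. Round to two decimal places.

At the given point, x = 19.7 − 0.5(44.6) + 0.017(16000) − 3.1(10) = 19.7 − 22.3 + 272 − 31 = 238.4.
∂x/∂P_y = −3.1, so E_xy = -3.1·(10/238.4) ≈ -0.13.
E_xy < 0: the goods are complements.

-0.13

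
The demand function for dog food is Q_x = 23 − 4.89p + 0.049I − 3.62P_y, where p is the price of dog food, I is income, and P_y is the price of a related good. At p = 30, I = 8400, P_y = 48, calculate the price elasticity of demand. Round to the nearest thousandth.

First evaluate Q_x: 23 − 4.89(30) + 0.049(8400) − 3.62(48) = 23 − 146.7 + 411.6 − 173.76 = 114.14.
∂Q_x/∂p = −4.89, so E_p = (−4.89)·(30/114.14) ≈ -1.285.
|E_p| > 1: demand is elastic.

-1.285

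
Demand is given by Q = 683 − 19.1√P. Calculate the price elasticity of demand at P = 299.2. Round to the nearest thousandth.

-0.468

At P = 299.2, Q = 352.6197.
dQ/dP = −19.1/(2√P) = −19.1/(2·17.2974).
Point elasticity E = (dQ/dP)·(P/Q) = -0.5521 × 299.2/352.6197 ≈ -0.468.
|E| < 1, so demand is inelastic at this price.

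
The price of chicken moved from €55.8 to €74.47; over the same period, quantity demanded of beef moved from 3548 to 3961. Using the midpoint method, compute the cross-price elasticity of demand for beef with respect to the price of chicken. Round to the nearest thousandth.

%ΔQ_x = (3961 − 3548)/[(3548+3961)/2] = 413/3754.5 ≈ 0.1100.
%ΔP_y = (74.47 − 55.8)/[(55.8+74.47)/2] ≈ 0.2866.
E_xy = 0.1100/0.2866 ≈ 0.384.
E_xy > 0, so beef and chicken are substitutes.

0.384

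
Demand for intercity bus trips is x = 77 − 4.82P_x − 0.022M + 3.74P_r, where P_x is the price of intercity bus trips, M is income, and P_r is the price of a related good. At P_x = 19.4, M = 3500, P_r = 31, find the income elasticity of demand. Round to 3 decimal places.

At the given point, x = 77 − 4.82(19.4) − 0.022(3500) + 3.74(31) = 77 − 93.508 − 77 + 115.94 = 22.432.
∂x/∂M = −0.022, so E_I = -0.022·(3500/22.432) ≈ -3.433.
E_I < 0: inferior good.

-3.433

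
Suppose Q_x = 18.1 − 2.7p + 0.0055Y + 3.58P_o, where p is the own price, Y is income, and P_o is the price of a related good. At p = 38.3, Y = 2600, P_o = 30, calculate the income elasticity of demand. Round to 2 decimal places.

0.39

At the given point, Q_x = 18.1 − 2.7(38.3) + 0.0055(2600) + 3.58(30) = 18.1 − 103.41 + 14.3 + 107.4 = 36.39.
∂Q_x/∂Y = +0.0055, so E_I = 0.0055·(2600/36.39) ≈ 0.39.
E_I ∈ (0,1): normal good (necessity).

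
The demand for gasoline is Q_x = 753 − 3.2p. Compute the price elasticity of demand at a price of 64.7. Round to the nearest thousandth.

At p = 64.7, Q_x = 545.96.
dQ_x/dp = −3.2.
Point elasticity E = (dQ_x/dp)·(p/Q_x) = -3.2 × 64.7/545.96 ≈ -0.379.
|E| < 1, so demand is inelastic at this price.

-0.379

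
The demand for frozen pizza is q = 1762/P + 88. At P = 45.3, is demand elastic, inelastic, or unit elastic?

inelastic

At P = 45.3, q = 126.8962.
dq/dP = −1762/P² = −0.8586.
Point elasticity E = (dq/dP)·(P/q) = -0.8586 × 45.3/126.8962 ≈ -0.307.
|E| ≈ 0.307 < 1, so demand is inelastic.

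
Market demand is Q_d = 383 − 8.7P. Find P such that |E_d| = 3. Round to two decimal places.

Set −bP/(a − bP) = −3 ⇒ bP = 3(a − bP) ⇒ bP(1+3) = 3·a.
P = 3·383/(8.7·4) ≈ 33.02.

33.02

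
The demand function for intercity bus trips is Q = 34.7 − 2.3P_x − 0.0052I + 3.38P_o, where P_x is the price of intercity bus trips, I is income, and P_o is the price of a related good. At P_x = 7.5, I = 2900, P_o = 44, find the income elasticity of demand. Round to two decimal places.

Evaluating quantity at (P_x, I, P_o) gives Q = 34.7 − 2.3(7.5) − 0.0052(2900) + 3.38(44) = 34.7 − 17.25 − 15.08 + 148.72 = 151.09.
∂Q/∂I = −0.0052, so E_I = -0.0052·(2900/151.09) ≈ -0.10.
E_I < 0: inferior good.

-0.10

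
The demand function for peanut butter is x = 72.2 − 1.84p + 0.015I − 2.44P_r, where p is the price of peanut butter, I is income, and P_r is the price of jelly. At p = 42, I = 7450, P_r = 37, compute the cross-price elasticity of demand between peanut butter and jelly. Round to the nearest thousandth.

-5.508

Substituting, x = 72.2 − 1.84(42) + 0.015(7450) − 2.44(37) = 72.2 − 77.28 + 111.75 − 90.28 = 16.39.
∂x/∂P_r = −2.44, so E_xy = -2.44·(37/16.39) ≈ -5.508.
E_xy < 0: the goods are complements.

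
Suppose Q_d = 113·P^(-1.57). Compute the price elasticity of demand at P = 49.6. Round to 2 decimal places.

-1.57

For a Cobb–Douglas (constant-elasticity) form Q_d = A·P^α·…, the elasticity with respect to P equals the exponent α at every point.
Here the exponent on P is -1.57, so the price elasticity of demand is -1.57.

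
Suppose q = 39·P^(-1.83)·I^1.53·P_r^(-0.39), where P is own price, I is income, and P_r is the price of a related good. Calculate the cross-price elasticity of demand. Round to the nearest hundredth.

-0.39

For a Cobb–Douglas (constant-elasticity) form q = A·P_r^α·…, the elasticity with respect to P_r equals the exponent α at every point.
Here the exponent on P_r is -0.39, so the cross-price elasticity of demand is -0.39.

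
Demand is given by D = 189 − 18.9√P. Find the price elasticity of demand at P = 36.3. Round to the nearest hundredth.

-0.76

At P = 36.3, D = 75.1285.
dD/dP = −18.9/(2√P) = −18.9/(2·6.0249).
Point elasticity E = (dD/dP)·(P/D) = -1.5685 × 36.3/75.1285 ≈ -0.76.
|E| < 1, so demand is inelastic at this price.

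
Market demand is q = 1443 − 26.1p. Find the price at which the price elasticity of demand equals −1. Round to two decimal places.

27.64

For linear demand q = a − bp, E = −bp/(a − bp). |E| = 1 ⇒ bp = a − bp ⇒ p = a/(2b).
p = 1443/(2·26.1) ≈ 27.64.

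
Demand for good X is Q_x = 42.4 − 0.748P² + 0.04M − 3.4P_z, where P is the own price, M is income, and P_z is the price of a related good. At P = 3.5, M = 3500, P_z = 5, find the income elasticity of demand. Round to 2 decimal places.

Substituting, Q_x = 42.4 − 0.748(3.5)² + 0.04(3500) − 3.4(5) = 42.4 − 9.163 + 140 − 17 = 156.237.
∂Q_x/∂M = +0.04, so E_I = 0.04·(3500/156.237) ≈ 0.90.
E_I ∈ (0,1): normal good (necessity).

0.90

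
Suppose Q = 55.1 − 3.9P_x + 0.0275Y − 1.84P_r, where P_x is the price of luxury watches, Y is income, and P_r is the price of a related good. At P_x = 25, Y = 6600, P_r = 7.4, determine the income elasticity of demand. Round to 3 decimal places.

1.446

At the given point, Q = 55.1 − 3.9(25) + 0.0275(6600) − 1.84(7.4) = 55.1 − 97.5 + 181.5 − 13.616 = 125.484.
∂Q/∂Y = +0.0275, so E_I = 0.0275·(6600/125.484) ≈ 1.446.
E_I > 1: normal good (luxury).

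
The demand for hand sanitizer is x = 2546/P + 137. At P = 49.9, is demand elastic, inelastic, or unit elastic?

inelastic

At P = 49.9, x = 188.022.
dx/dP = −2546/P² = −1.0225.
Point elasticity E = (dx/dP)·(P/x) = -1.0225 × 49.9/188.022 ≈ -0.271.
|E| ≈ 0.271 < 1, so demand is inelastic.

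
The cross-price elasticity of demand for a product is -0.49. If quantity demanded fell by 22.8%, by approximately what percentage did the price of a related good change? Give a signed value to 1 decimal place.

%ΔQ ≈ E × %ΔP_y ⇒ %ΔP_y = %ΔQ / E = (-22.8%)/(-0.49) ≈ 46.5%.

46.5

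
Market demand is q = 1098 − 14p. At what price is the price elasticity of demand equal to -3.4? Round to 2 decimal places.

60.60

Set −bp/(a − bp) = −3.4 ⇒ bp = 3.4(a − bp) ⇒ bp(1+3.4) = 3.4·a.
p = 3.4·1098/(14·4.4) ≈ 60.60.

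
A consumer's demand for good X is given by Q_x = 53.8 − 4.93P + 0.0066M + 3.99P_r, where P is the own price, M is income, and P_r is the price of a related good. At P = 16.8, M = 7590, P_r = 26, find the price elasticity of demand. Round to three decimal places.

-0.664

Q_x = 53.8 − 4.93(16.8) + 0.0066(7590) + 3.99(26) = 53.8 − 82.824 + 50.094 + 103.74 = 124.81.
∂Q_x/∂P = −4.93, so E_p = (−4.93)·(16.8/124.81) ≈ -0.664.
|E_p| < 1: demand is inelastic.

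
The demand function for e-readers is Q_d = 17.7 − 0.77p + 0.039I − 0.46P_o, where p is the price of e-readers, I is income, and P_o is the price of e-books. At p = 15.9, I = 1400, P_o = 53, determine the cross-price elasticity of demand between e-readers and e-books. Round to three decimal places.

-0.683

Q_d = 17.7 − 0.77(15.9) + 0.039(1400) − 0.46(53) = 17.7 − 12.243 + 54.6 − 24.38 = 35.677.
∂Q_d/∂P_o = −0.46, so E_xy = -0.46·(53/35.677) ≈ -0.683.
E_xy < 0: the goods are complements.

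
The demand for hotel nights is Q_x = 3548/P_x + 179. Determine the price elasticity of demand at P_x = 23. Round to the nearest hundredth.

At P_x = 23, Q_x = 333.2609.
dQ_x/dP_x = −3548/P_x² = −6.707.
Point elasticity E = (dQ_x/dP_x)·(P_x/Q_x) = -6.707 × 23/333.2609 ≈ -0.46.
|E| < 1, so demand is inelastic at this price.

-0.46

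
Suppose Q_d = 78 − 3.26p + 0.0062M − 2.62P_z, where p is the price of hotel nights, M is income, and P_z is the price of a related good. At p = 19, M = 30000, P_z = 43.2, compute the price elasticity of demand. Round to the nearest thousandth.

At the given point, Q_d = 78 − 3.26(19) + 0.0062(30000) − 2.62(43.2) = 78 − 61.94 + 186 − 113.184 = 88.876.
∂Q_d/∂p = −3.26, so E_p = (−3.26)·(19/88.876) ≈ -0.697.
|E_p| < 1: demand is inelastic.

-0.697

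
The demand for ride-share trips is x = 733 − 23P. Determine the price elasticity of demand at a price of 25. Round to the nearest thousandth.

-3.639

At P = 25, x = 158.
dx/dP = −23.
Point elasticity E = (dx/dP)·(P/x) = -23 × 25/158 ≈ -3.639.
|E| > 1, so demand is elastic at this price.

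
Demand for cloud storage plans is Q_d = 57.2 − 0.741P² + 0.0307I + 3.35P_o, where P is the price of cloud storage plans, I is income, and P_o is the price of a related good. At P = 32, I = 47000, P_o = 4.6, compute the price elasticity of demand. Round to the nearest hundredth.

Substituting, Q_d = 57.2 − 0.741(32)² + 0.0307(47000) + 3.35(4.6) = 57.2 − 758.784 + 1442.9 + 15.41 = 756.726.
∂Q_d/∂P = −2·0.741·P = -47.424, so E_p = -47.424·(32/756.726) ≈ -2.01.
|E_p| > 1: demand is elastic.

-2.01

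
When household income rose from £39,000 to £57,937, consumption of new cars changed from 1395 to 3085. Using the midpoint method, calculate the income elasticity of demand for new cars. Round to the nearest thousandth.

1.931

%ΔQ = (3085 − 1395)/[(1395+3085)/2] = 1690/2240 ≈ 0.7545.
%ΔI = (57,937 − 39,000)/[(39,000+57,937)/2] = 18937/48468.5 ≈ 0.3907.
E_I = %ΔQ/%ΔI ≈ 1.931.
E_I > 1: normal good (luxury).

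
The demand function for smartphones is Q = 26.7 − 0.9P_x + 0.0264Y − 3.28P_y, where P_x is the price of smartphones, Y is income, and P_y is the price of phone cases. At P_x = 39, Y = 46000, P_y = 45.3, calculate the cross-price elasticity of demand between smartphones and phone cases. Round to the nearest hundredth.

-0.14

Q = 26.7 − 0.9(39) + 0.0264(46000) − 3.28(45.3) = 26.7 − 35.1 + 1214.4 − 148.584 = 1057.416.
∂Q/∂P_y = −3.28, so E_xy = -3.28·(45.3/1057.416) ≈ -0.14.
E_xy < 0: the goods are complements.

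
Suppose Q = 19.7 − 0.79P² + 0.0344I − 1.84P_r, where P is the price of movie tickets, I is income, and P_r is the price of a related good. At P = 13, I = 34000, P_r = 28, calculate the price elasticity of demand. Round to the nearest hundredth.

At the given point, Q = 19.7 − 0.79(13)² + 0.0344(34000) − 1.84(28) = 19.7 − 133.51 + 1169.6 − 51.52 = 1004.27.
∂Q/∂P = −2·0.79·P = -20.54, so E_p = -20.54·(13/1004.27) ≈ -0.27.
|E_p| < 1: demand is inelastic.

-0.27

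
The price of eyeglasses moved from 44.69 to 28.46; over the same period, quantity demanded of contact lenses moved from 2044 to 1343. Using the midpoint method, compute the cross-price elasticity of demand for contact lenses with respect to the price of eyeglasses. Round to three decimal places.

%ΔQ_x = (1343 − 2044)/[(2044+1343)/2] = -701/1693.5 ≈ -0.4139.
%ΔP_y = (28.46 − 44.69)/[(44.69+28.46)/2] ≈ -0.4437.
E_xy = -0.4139/-0.4437 ≈ 0.933.
E_xy > 0, so contact lenses and eyeglasses are substitutes.

0.933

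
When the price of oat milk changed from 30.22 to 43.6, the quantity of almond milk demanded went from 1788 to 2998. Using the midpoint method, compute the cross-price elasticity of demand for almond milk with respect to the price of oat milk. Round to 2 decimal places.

1.39

%ΔQ_x = (2998 − 1788)/[(1788+2998)/2] = 1210/2393 ≈ 0.5056.
%ΔP_y = (43.6 − 30.22)/[(30.22+43.6)/2] ≈ 0.3625.
E_xy = 0.5056/0.3625 ≈ 1.39.
E_xy > 0, so almond milk and oat milk are substitutes.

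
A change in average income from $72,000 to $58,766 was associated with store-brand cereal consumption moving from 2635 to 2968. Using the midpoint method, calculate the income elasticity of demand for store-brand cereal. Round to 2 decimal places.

-0.59

%ΔQ = (2968 − 2635)/[(2635+2968)/2] = 333/2801.5 ≈ 0.1189.
%ΔM = (58,766 − 72,000)/[(72,000+58,766)/2] = -13234/65383 ≈ -0.2024.
E_I = %ΔQ/%ΔM ≈ -0.59.
E_I < 0: inferior good.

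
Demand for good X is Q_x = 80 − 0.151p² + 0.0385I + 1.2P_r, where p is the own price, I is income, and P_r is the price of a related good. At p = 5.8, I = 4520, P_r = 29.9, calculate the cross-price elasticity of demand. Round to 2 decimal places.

At the given point, Q_x = 80 − 0.151(5.8)² + 0.0385(4520) + 1.2(29.9) = 80 − 5.0796 + 174.02 + 35.88 = 284.8204.
∂Q_x/∂P_r = +1.2, so E_xy = 1.2·(29.9/284.8204) ≈ 0.13.
E_xy > 0: the goods are substitutes.

0.13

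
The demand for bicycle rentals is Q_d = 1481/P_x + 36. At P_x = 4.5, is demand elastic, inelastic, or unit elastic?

At P_x = 4.5, Q_d = 365.1111.
dQ_d/dP_x = −1481/P_x² = −73.1358.
Point elasticity E = (dQ_d/dP_x)·(P_x/Q_d) = -73.1358 × 4.5/365.1111 ≈ -0.901.
|E| ≈ 0.901 < 1, so demand is inelastic.

inelastic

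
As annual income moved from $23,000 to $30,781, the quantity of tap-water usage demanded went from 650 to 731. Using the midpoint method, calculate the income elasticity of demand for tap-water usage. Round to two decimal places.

%ΔQ = (731 − 650)/[(650+731)/2] = 81/690.5 ≈ 0.1173.
%ΔI = (30,781 − 23,000)/[(23,000+30,781)/2] = 7781/26890.5 ≈ 0.2894.
E_I = %ΔQ/%ΔI ≈ 0.41.
E_I ∈ (0,1): normal good (necessity).

0.41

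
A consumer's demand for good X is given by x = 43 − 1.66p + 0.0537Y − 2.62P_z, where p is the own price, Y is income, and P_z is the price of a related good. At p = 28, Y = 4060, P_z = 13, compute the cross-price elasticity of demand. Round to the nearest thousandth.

Substituting, x = 43 − 1.66(28) + 0.0537(4060) − 2.62(13) = 43 − 46.48 + 218.022 − 34.06 = 180.482.
∂x/∂P_z = −2.62, so E_xy = -2.62·(13/180.482) ≈ -0.189.
E_xy < 0: the goods are complements.

-0.189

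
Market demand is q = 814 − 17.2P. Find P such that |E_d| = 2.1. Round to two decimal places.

Set −bP/(a − bP) = −2.1 ⇒ bP = 2.1(a − bP) ⇒ bP(1+2.1) = 2.1·a.
P = 2.1·814/(17.2·3.1) ≈ 32.06.

32.06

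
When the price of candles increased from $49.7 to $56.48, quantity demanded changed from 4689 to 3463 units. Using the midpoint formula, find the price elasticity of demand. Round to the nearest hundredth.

%Δq = (3463 − 4689)/[(4689 + 3463)/2] = -1226/4076 ≈ -0.3008.
%Δp = (56.48 − 49.7)/[(49.7 + 56.48)/2] = 6.78/53.09 ≈ 0.1277.
Arc elasticity E = %Δq/%Δp ≈ -0.3008/0.1277 ≈ -2.36.
|E| > 1: demand is elastic over this range.

-2.36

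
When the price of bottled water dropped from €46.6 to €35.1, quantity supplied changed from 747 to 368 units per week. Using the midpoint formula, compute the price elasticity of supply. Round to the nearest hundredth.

2.41

%ΔQ = (368 − 747)/[(747 + 368)/2] = -379/557.5 ≈ -0.6798.
%Δp = (35.1 − 46.6)/[(46.6 + 35.1)/2] = -11.5/40.85 ≈ -0.2815.
Arc elasticity E = %ΔQ/%Δp ≈ -0.6798/-0.2815 ≈ 2.41.
|E| > 1: supply is elastic over this range.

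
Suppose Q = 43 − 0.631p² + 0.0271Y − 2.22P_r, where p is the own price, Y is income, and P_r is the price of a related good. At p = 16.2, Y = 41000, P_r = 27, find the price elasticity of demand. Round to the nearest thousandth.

-0.357

Substituting, Q = 43 − 0.631(16.2)² + 0.0271(41000) − 2.22(27) = 43 − 165.5996 + 1111.1 − 59.94 = 928.5604.
∂Q/∂p = −2·0.631·p = -20.4444, so E_p = -20.4444·(16.2/928.5604) ≈ -0.357.
|E_p| < 1: demand is inelastic.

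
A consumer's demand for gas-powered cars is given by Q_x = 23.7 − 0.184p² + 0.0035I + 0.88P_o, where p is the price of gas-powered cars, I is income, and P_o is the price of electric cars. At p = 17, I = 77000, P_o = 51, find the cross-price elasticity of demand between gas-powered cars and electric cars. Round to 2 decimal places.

Evaluating quantity at (p, I, P_o) gives Q_x = 23.7 − 0.184(17)² + 0.0035(77000) + 0.88(51) = 23.7 − 53.176 + 269.5 + 44.88 = 284.904.
∂Q_x/∂P_o = +0.88, so E_xy = 0.88·(51/284.904) ≈ 0.16.
E_xy > 0: the goods are substitutes.

0.16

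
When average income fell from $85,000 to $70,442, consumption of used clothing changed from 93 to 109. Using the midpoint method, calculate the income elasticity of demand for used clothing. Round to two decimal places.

-0.85

%ΔQ = (109 − 93)/[(93+109)/2] = 16/101 ≈ 0.1584.
%ΔM = (70,442 − 85,000)/[(85,000+70,442)/2] = -14558/77721 ≈ -0.1873.
E_I = %ΔQ/%ΔM ≈ -0.85.
E_I < 0: inferior good.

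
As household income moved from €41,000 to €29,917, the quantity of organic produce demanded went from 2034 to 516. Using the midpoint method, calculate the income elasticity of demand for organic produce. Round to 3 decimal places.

%ΔQ = (516 − 2034)/[(2034+516)/2] = -1518/1275 ≈ -1.1906.
%ΔI = (29,917 − 41,000)/[(41,000+29,917)/2] = -11083/35458.5 ≈ -0.3126.
E_I = %ΔQ/%ΔI ≈ 3.809.
E_I > 1: normal good (luxury).

3.809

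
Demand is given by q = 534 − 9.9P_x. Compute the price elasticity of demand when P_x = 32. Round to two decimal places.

-1.46

At P_x = 32, q = 217.2.
dq/dP_x = −9.9.
Point elasticity E = (dq/dP_x)·(P_x/q) = -9.9 × 32/217.2 ≈ -1.46.
|E| > 1, so demand is elastic at this price.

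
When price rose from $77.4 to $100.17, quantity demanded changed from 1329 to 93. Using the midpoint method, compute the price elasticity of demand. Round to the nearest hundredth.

-6.78

%Δq = (93 − 1329)/[(1329 + 93)/2] = -1236/711 ≈ -1.7384.
%Δp = (100.17 − 77.4)/[(77.4 + 100.17)/2] = 22.77/88.785 ≈ 0.2565.
Arc elasticity E = %Δq/%Δp ≈ -1.7384/0.2565 ≈ -6.78.
|E| > 1: demand is elastic over this range.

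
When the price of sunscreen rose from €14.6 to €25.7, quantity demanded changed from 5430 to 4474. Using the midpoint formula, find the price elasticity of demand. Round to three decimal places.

-0.350

%Δq = (4474 − 5430)/[(5430 + 4474)/2] = -956/4952 ≈ -0.1931.
%ΔP = (25.7 − 14.6)/[(14.6 + 25.7)/2] = 11.1/20.15 ≈ 0.5509.
Arc elasticity E = %Δq/%ΔP ≈ -0.1931/0.5509 ≈ -0.350.
|E| < 1: demand is inelastic over this range.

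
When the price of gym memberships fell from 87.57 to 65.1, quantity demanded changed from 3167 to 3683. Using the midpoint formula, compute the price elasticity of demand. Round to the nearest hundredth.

-0.51

%Δq = (3683 − 3167)/[(3167 + 3683)/2] = 516/3425 ≈ 0.1507.
%Δp = (65.1 − 87.57)/[(87.57 + 65.1)/2] = -22.47/76.335 ≈ -0.2944.
Arc elasticity E = %Δq/%Δp ≈ 0.1507/-0.2944 ≈ -0.51.
|E| < 1: demand is inelastic over this range.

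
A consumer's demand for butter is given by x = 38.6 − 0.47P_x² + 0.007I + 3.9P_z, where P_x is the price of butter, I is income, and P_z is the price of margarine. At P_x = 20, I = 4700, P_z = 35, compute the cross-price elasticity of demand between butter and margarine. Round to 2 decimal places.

x = 38.6 − 0.47(20)² + 0.007(4700) + 3.9(35) = 38.6 − 188 + 32.9 + 136.5 = 20.
∂x/∂P_z = +3.9, so E_xy = 3.9·(35/20) ≈ 6.83.
E_xy > 0: the goods are substitutes.

6.83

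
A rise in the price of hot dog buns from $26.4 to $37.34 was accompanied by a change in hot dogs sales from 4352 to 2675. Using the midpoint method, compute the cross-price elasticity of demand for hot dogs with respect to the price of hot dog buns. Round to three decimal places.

%ΔQ_x = (2675 − 4352)/[(4352+2675)/2] = -1677/3513.5 ≈ -0.4773.
%ΔP_y = (37.34 − 26.4)/[(26.4+37.34)/2] ≈ 0.3433.
E_xy = -0.4773/0.3433 ≈ -1.390.
E_xy < 0, so hot dogs and hot dog buns are complements.

-1.390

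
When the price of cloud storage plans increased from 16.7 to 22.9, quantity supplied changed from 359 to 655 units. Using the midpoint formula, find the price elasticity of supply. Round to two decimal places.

%ΔQ = (655 − 359)/[(359 + 655)/2] = 296/507 ≈ 0.5838.
%ΔP = (22.9 − 16.7)/[(16.7 + 22.9)/2] = 6.2/19.8 ≈ 0.3131.
Arc elasticity E = %ΔQ/%ΔP ≈ 0.5838/0.3131 ≈ 1.86.
|E| > 1: supply is elastic over this range.

1.86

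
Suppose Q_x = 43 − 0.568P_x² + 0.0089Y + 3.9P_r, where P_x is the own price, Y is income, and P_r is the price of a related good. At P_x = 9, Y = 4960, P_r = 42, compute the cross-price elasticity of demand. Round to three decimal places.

Substituting, Q_x = 43 − 0.568(9)² + 0.0089(4960) + 3.9(42) = 43 − 46.008 + 44.144 + 163.8 = 204.936.
∂Q_x/∂P_r = +3.9, so E_xy = 3.9·(42/204.936) ≈ 0.799.
E_xy > 0: the goods are substitutes.

0.799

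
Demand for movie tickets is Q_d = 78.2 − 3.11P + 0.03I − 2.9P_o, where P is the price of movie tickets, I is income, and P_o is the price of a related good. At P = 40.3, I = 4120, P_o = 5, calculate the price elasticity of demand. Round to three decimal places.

-2.023

Q_d = 78.2 − 3.11(40.3) + 0.03(4120) − 2.9(5) = 78.2 − 125.333 + 123.6 − 14.5 = 61.967.
∂Q_d/∂P = −3.11, so E_p = (−3.11)·(40.3/61.967) ≈ -2.023.
|E_p| > 1: demand is elastic.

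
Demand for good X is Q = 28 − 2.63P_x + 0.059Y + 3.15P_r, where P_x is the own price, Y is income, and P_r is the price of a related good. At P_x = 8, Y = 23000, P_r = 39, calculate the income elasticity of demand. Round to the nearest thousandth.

At the given point, Q = 28 − 2.63(8) + 0.059(23000) + 3.15(39) = 28 − 21.04 + 1357 + 122.85 = 1486.81.
∂Q/∂Y = +0.059, so E_I = 0.059·(23000/1486.81) ≈ 0.913.
E_I ∈ (0,1): normal good (necessity).

0.913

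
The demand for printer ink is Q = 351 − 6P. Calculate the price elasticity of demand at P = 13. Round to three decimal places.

At P = 13, Q = 273.
dQ/dP = −6.
Point elasticity E = (dQ/dP)·(P/Q) = -6 × 13/273 ≈ -0.286.
|E| < 1, so demand is inelastic at this price.

-0.286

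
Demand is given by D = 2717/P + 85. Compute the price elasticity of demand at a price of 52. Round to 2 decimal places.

At P = 52, D = 137.25.
dD/dP = −2717/P² = −1.0048.
Point elasticity E = (dD/dP)·(P/D) = -1.0048 × 52/137.25 ≈ -0.38.
|E| < 1, so demand is inelastic at this price.

-0.38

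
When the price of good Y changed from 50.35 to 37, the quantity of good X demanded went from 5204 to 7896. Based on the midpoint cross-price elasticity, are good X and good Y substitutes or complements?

complements

%ΔQ_x = (7896 − 5204)/[(5204+7896)/2] = 2692/6550 ≈ 0.4110.
%ΔP_y = (37 − 50.35)/[(50.35+37)/2] ≈ -0.3057.
E_xy = 0.4110/-0.3057 ≈ -1.345.
E_xy < 0, so the goods are complements.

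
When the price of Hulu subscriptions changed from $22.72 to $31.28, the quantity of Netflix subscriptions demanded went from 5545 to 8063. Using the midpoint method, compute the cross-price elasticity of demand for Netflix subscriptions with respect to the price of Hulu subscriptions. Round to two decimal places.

%ΔQ_x = (8063 − 5545)/[(5545+8063)/2] = 2518/6804 ≈ 0.3701.
%ΔP_y = (31.28 − 22.72)/[(22.72+31.28)/2] ≈ 0.3170.
E_xy = 0.3701/0.3170 ≈ 1.17.
E_xy > 0, so Netflix subscriptions and Hulu subscriptions are substitutes.

1.17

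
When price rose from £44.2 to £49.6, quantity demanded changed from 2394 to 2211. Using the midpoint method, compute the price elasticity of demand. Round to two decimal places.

-0.69

%Δq = (2211 − 2394)/[(2394 + 2211)/2] = -183/2302.5 ≈ -0.0795.
%Δp = (49.6 − 44.2)/[(44.2 + 49.6)/2] = 5.4/46.9 ≈ 0.1151.
Arc elasticity E = %Δq/%Δp ≈ -0.0795/0.1151 ≈ -0.69.
|E| < 1: demand is inelastic over this range.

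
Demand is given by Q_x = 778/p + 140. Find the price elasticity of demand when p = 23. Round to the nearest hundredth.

-0.19

At p = 23, Q_x = 173.8261.
dQ_x/dp = −778/p² = −1.4707.
Point elasticity E = (dQ_x/dp)·(p/Q_x) = -1.4707 × 23/173.8261 ≈ -0.19.
|E| < 1, so demand is inelastic at this price.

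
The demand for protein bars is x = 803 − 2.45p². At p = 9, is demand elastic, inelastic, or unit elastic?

At p = 9, x = 604.55.
dx/dp = −2·2.45·p = −44.1.
Point elasticity E = (dx/dp)·(p/x) = -44.1 × 9/604.55 ≈ -0.657.
|E| ≈ 0.657 < 1, so demand is inelastic.

inelastic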